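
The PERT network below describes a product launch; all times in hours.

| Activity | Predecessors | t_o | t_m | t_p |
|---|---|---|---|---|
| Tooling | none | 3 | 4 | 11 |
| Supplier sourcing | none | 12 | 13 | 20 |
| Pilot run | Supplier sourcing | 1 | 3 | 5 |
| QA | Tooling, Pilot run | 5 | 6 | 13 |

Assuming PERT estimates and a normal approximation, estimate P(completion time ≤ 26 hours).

te_Tooling = (3 + 4·4 + 11)/6 = 30/6 = 5; σ²_Tooling = ((11−3)/6)² = 1.778
te_Supplier sourcing = (12 + 4·13 + 20)/6 = 84/6 = 14; σ²_Supplier sourcing = ((20−12)/6)² = 1.778
te_Pilot run = (1 + 4·3 + 5)/6 = 18/6 = 3; σ²_Pilot run = ((5−1)/6)² = 0.444
te_QA = (5 + 4·6 + 13)/6 = 42/6 = 7; σ²_QA = ((13−5)/6)² = 1.778

Forward pass:
ES_Tooling = 0; EF_Tooling = 5
ES_Supplier sourcing = 0; EF_Supplier sourcing = 14
ES_Pilot run = 14; EF_Pilot run = 14+3 = 17
ES_QA = max(EF_Tooling=5, EF_Pilot run=17) = 17; EF_QA = 17+7 = 24
Expected project duration μ = 24 hours. Critical path: Supplier sourcing → Pilot run → QA.

Variance along critical path = 1.778 + 0.444 + 1.778 = 4.000; σ = √4.000 = 2.000 hours.
Z = (26 − 24) / 2.000 = 1.000
P(T ≤ 26) = Φ(1.000) ≈ 0.841

0.841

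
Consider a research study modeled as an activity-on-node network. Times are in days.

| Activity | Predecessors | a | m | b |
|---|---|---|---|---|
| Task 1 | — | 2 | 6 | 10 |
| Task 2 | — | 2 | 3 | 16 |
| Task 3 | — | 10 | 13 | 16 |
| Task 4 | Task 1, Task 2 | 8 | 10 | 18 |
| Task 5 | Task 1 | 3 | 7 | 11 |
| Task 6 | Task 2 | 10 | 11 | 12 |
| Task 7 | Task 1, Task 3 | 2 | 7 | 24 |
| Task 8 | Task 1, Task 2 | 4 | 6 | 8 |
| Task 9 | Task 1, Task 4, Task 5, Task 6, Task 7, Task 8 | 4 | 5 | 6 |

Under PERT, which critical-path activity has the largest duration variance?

te_Task 1 = (2 + 4·6 + 10)/6 = 36/6 = 6; σ²_Task 1 = ((10−2)/6)² = 1.778
te_Task 2 = (2 + 4·3 + 16)/6 = 30/6 = 5; σ²_Task 2 = ((16−2)/6)² = 5.444
te_Task 3 = (10 + 4·13 + 16)/6 = 78/6 = 13; σ²_Task 3 = ((16−10)/6)² = 1.000
te_Task 4 = (8 + 4·10 + 18)/6 = 66/6 = 11; σ²_Task 4 = ((18−8)/6)² = 2.778
te_Task 5 = (3 + 4·7 + 11)/6 = 42/6 = 7; σ²_Task 5 = ((11−3)/6)² = 1.778
te_Task 6 = (10 + 4·11 + 12)/6 = 66/6 = 11; σ²_Task 6 = ((12−10)/6)² = 0.111
te_Task 7 = (2 + 4·7 + 24)/6 = 54/6 = 9; σ²_Task 7 = ((24−2)/6)² = 13.444
te_Task 8 = (4 + 4·6 + 8)/6 = 36/6 = 6; σ²_Task 8 = ((8−4)/6)² = 0.444
te_Task 9 = (4 + 4·5 + 6)/6 = 30/6 = 5; σ²_Task 9 = ((6−4)/6)² = 0.111

Forward pass:
ES_Task 1 = 0; EF_Task 1 = 6
ES_Task 2 = 0; EF_Task 2 = 5
ES_Task 3 = 0; EF_Task 3 = 13
ES_Task 4 = max(EF_Task 1=6, EF_Task 2=5) = 6; EF_Task 4 = 6+11 = 17
ES_Task 5 = 6; EF_Task 5 = 6+7 = 13
ES_Task 6 = 5; EF_Task 6 = 5+11 = 16
ES_Task 7 = max(EF_Task 1=6, EF_Task 3=13) = 13; EF_Task 7 = 13+9 = 22
ES_Task 8 = max(EF_Task 1=6, EF_Task 2=5) = 6; EF_Task 8 = 6+6 = 12
ES_Task 9 = max(EF_Task 1=6, EF_Task 4=17, EF_Task 5=13, EF_Task 6=16, EF_Task 7=22, EF_Task 8=12) = 22; EF_Task 9 = 22+5 = 27
Expected project duration μ = 27 days. Critical path: Task 3 → Task 7 → Task 9.

Variances on critical path: σ²_Task 3=1.000, σ²_Task 7=13.444, σ²_Task 9=0.111.
Largest is σ²_Task 7 = 13.444.

Task 7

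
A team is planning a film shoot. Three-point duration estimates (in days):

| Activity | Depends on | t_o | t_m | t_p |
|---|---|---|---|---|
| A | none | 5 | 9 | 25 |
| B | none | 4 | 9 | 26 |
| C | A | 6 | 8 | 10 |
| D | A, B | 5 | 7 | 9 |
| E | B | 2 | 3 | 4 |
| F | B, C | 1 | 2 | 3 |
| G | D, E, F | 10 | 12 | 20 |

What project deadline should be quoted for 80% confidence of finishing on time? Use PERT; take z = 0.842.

te_A = (5 + 4·9 + 25)/6 = 66/6 = 11; σ²_A = ((25−5)/6)² = 11.111
te_B = (4 + 4·9 + 26)/6 = 66/6 = 11; σ²_B = ((26−4)/6)² = 13.444
te_C = (6 + 4·8 + 10)/6 = 48/6 = 8; σ²_C = ((10−6)/6)² = 0.444
te_D = (5 + 4·7 + 9)/6 = 42/6 = 7; σ²_D = ((9−5)/6)² = 0.444
te_E = (2 + 4·3 + 4)/6 = 18/6 = 3; σ²_E = ((4−2)/6)² = 0.111
te_F = (1 + 4·2 + 3)/6 = 12/6 = 2; σ²_F = ((3−1)/6)² = 0.111
te_G = (10 + 4·12 + 20)/6 = 78/6 = 13; σ²_G = ((20−10)/6)² = 2.778

Forward pass:
ES_A = 0; EF_A = 11
ES_B = 0; EF_B = 11
ES_C = 11; EF_C = 11+8 = 19
ES_D = max(EF_A=11, EF_B=11) = 11; EF_D = 11+7 = 18
ES_E = 11; EF_E = 11+3 = 14
ES_F = max(EF_B=11, EF_C=19) = 19; EF_F = 19+2 = 21
ES_G = max(EF_D=18, EF_E=14, EF_F=21) = 21; EF_G = 21+13 = 34
Expected project duration μ = 34 days. Critical path: A → C → F → G.

Variance along critical path = 11.111 + 0.444 + 0.111 + 2.778 = 14.444; σ = 3.801 days.
D = μ + z·σ = 34 + 0.842·3.801 = 37.2 days

37.2 days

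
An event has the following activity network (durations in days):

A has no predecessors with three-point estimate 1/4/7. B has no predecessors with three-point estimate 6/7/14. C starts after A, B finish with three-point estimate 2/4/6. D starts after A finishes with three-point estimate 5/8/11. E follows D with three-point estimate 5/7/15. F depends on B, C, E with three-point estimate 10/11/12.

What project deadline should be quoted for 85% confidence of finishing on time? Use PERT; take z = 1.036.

33.3 days

te_A = (1 + 4·4 + 7)/6 = 24/6 = 4; σ²_A = ((7−1)/6)² = 1.000
te_B = (6 + 4·7 + 14)/6 = 48/6 = 8; σ²_B = ((14−6)/6)² = 1.778
te_C = (2 + 4·4 + 6)/6 = 24/6 = 4; σ²_C = ((6−2)/6)² = 0.444
te_D = (5 + 4·8 + 11)/6 = 48/6 = 8; σ²_D = ((11−5)/6)² = 1.000
te_E = (5 + 4·7 + 15)/6 = 48/6 = 8; σ²_E = ((15−5)/6)² = 2.778
te_F = (10 + 4·11 + 12)/6 = 66/6 = 11; σ²_F = ((12−10)/6)² = 0.111

Forward pass:
ES_A = 0; EF_A = 4
ES_B = 0; EF_B = 8
ES_C = max(EF_A=4, EF_B=8) = 8; EF_C = 8+4 = 12
ES_D = 4; EF_D = 4+8 = 12
ES_E = 12; EF_E = 12+8 = 20
ES_F = max(EF_B=8, EF_C=12, EF_E=20) = 20; EF_F = 20+11 = 31
Expected project duration μ = 31 days. Critical path: A → D → E → F.

Variance along critical path = 1.000 + 1.000 + 2.778 + 0.111 = 4.889; σ = 2.211 days.
D = μ + z·σ = 31 + 1.036·2.211 = 33.3 days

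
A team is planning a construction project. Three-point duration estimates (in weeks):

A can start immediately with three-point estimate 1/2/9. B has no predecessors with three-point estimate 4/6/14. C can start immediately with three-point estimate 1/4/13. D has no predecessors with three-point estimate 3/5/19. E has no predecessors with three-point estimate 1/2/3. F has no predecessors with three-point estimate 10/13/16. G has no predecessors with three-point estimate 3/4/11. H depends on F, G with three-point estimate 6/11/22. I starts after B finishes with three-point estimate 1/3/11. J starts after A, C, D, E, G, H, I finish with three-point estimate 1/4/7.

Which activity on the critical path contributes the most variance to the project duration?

H

te_A = (1 + 4·2 + 9)/6 = 18/6 = 3; σ²_A = ((9−1)/6)² = 1.778
te_B = (4 + 4·6 + 14)/6 = 42/6 = 7; σ²_B = ((14−4)/6)² = 2.778
te_C = (1 + 4·4 + 13)/6 = 30/6 = 5; σ²_C = ((13−1)/6)² = 4.000
te_D = (3 + 4·5 + 19)/6 = 42/6 = 7; σ²_D = ((19−3)/6)² = 7.111
te_E = (1 + 4·2 + 3)/6 = 12/6 = 2; σ²_E = ((3−1)/6)² = 0.111
te_F = (10 + 4·13 + 16)/6 = 78/6 = 13; σ²_F = ((16−10)/6)² = 1.000
te_G = (3 + 4·4 + 11)/6 = 30/6 = 5; σ²_G = ((11−3)/6)² = 1.778
te_H = (6 + 4·11 + 22)/6 = 72/6 = 12; σ²_H = ((22−6)/6)² = 7.111
te_I = (1 + 4·3 + 11)/6 = 24/6 = 4; σ²_I = ((11−1)/6)² = 2.778
te_J = (1 + 4·4 + 7)/6 = 24/6 = 4; σ²_J = ((7−1)/6)² = 1.000

Forward pass:
ES_A = 0; EF_A = 3
ES_B = 0; EF_B = 7
ES_C = 0; EF_C = 5
ES_D = 0; EF_D = 7
ES_E = 0; EF_E = 2
ES_F = 0; EF_F = 13
ES_G = 0; EF_G = 5
ES_H = max(EF_F=13, EF_G=5) = 13; EF_H = 13+12 = 25
ES_I = 7; EF_I = 7+4 = 11
ES_J = max(EF_A=3, EF_C=5, EF_D=7, EF_E=2, EF_G=5, EF_H=25, EF_I=11) = 25; EF_J = 25+4 = 29
Expected project duration μ = 29 weeks. Critical path: F → H → J.

Variances on critical path: σ²_F=1.000, σ²_H=7.111, σ²_J=1.000.
Largest is σ²_H = 7.111.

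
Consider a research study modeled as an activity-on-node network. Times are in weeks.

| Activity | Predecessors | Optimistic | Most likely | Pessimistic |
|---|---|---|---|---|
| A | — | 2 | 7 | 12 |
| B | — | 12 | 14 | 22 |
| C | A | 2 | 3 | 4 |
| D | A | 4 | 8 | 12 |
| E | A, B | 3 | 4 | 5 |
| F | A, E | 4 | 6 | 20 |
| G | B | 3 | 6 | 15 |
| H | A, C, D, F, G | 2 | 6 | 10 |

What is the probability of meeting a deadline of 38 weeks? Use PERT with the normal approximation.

0.927

te_A = (2 + 4·7 + 12)/6 = 42/6 = 7; σ²_A = ((12−2)/6)² = 2.778
te_B = (12 + 4·14 + 22)/6 = 90/6 = 15; σ²_B = ((22−12)/6)² = 2.778
te_C = (2 + 4·3 + 4)/6 = 18/6 = 3; σ²_C = ((4−2)/6)² = 0.111
te_D = (4 + 4·8 + 12)/6 = 48/6 = 8; σ²_D = ((12−4)/6)² = 1.778
te_E = (3 + 4·4 + 5)/6 = 24/6 = 4; σ²_E = ((5−3)/6)² = 0.111
te_F = (4 + 4·6 + 20)/6 = 48/6 = 8; σ²_F = ((20−4)/6)² = 7.111
te_G = (3 + 4·6 + 15)/6 = 42/6 = 7; σ²_G = ((15−3)/6)² = 4.000
te_H = (2 + 4·6 + 10)/6 = 36/6 = 6; σ²_H = ((10−2)/6)² = 1.778

Forward pass:
ES_A = 0; EF_A = 7
ES_B = 0; EF_B = 15
ES_C = 7; EF_C = 7+3 = 10
ES_D = 7; EF_D = 7+8 = 15
ES_E = max(EF_A=7, EF_B=15) = 15; EF_E = 15+4 = 19
ES_F = max(EF_A=7, EF_E=19) = 19; EF_F = 19+8 = 27
ES_G = 15; EF_G = 15+7 = 22
ES_H = max(EF_A=7, EF_C=10, EF_D=15, EF_F=27, EF_G=22) = 27; EF_H = 27+6 = 33
Expected project duration μ = 33 weeks. Critical path: B → E → F → H.

Variance along critical path = 2.778 + 0.111 + 7.111 + 1.778 = 11.778; σ = √11.778 = 3.432 weeks.
Z = (38 − 33) / 3.432 = 1.457
P(T ≤ 38) = Φ(1.457) ≈ 0.927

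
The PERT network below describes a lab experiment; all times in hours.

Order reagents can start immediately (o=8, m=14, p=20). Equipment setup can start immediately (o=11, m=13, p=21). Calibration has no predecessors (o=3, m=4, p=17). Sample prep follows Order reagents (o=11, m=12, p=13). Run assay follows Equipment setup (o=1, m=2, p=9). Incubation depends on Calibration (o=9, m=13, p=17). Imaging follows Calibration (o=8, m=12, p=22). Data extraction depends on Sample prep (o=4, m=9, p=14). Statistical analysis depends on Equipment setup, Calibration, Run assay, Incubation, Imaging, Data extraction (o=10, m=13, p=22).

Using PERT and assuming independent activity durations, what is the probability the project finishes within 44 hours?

te_Order reagents = (8 + 4·14 + 20)/6 = 84/6 = 14; σ²_Order reagents = ((20−8)/6)² = 4.000
te_Equipment setup = (11 + 4·13 + 21)/6 = 84/6 = 14; σ²_Equipment setup = ((21−11)/6)² = 2.778
te_Calibration = (3 + 4·4 + 17)/6 = 36/6 = 6; σ²_Calibration = ((17−3)/6)² = 5.444
te_Sample prep = (11 + 4·12 + 13)/6 = 72/6 = 12; σ²_Sample prep = ((13−11)/6)² = 0.111
te_Run assay = (1 + 4·2 + 9)/6 = 18/6 = 3; σ²_Run assay = ((9−1)/6)² = 1.778
te_Incubation = (9 + 4·13 + 17)/6 = 78/6 = 13; σ²_Incubation = ((17−9)/6)² = 1.778
te_Imaging = (8 + 4·12 + 22)/6 = 78/6 = 13; σ²_Imaging = ((22−8)/6)² = 5.444
te_Data extraction = (4 + 4·9 + 14)/6 = 54/6 = 9; σ²_Data extraction = ((14−4)/6)² = 2.778
te_Statistical analysis = (10 + 4·13 + 22)/6 = 84/6 = 14; σ²_Statistical analysis = ((22−10)/6)² = 4.000

Forward pass:
ES_Order reagents = 0; EF_Order reagents = 14
ES_Equipment setup = 0; EF_Equipment setup = 14
ES_Calibration = 0; EF_Calibration = 6
ES_Sample prep = 14; EF_Sample prep = 14+12 = 26
ES_Run assay = 14; EF_Run assay = 14+3 = 17
ES_Incubation = 6; EF_Incubation = 6+13 = 19
ES_Imaging = 6; EF_Imaging = 6+13 = 19
ES_Data extraction = 26; EF_Data extraction = 26+9 = 35
ES_Statistical analysis = max(EF_Equipment setup=14, EF_Calibration=6, EF_Run assay=17, EF_Incubation=19, EF_Imaging=19, EF_Data extraction=35) = 35; EF_Statistical analysis = 35+14 = 49
Expected project duration μ = 49 hours. Critical path: Order reagents → Sample prep → Data extraction → Statistical analysis.

Variance along critical path = 4.000 + 0.111 + 2.778 + 4.000 = 10.889; σ = √10.889 = 3.300 hours.
Z = (44 − 49) / 3.300 = -1.515
P(T ≤ 44) = Φ(-1.515) ≈ 0.065

0.065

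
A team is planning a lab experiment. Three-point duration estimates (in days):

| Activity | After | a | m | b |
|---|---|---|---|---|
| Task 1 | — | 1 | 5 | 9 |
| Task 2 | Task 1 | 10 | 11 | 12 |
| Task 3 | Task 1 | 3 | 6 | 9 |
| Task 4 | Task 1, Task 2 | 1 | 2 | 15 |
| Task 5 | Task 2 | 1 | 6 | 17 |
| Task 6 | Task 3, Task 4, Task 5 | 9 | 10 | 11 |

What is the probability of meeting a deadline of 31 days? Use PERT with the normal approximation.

0.254

te_Task 1 = (1 + 4·5 + 9)/6 = 30/6 = 5; σ²_Task 1 = ((9−1)/6)² = 1.778
te_Task 2 = (10 + 4·11 + 12)/6 = 66/6 = 11; σ²_Task 2 = ((12−10)/6)² = 0.111
te_Task 3 = (3 + 4·6 + 9)/6 = 36/6 = 6; σ²_Task 3 = ((9−3)/6)² = 1.000
te_Task 4 = (1 + 4·2 + 15)/6 = 24/6 = 4; σ²_Task 4 = ((15−1)/6)² = 5.444
te_Task 5 = (1 + 4·6 + 17)/6 = 42/6 = 7; σ²_Task 5 = ((17−1)/6)² = 7.111
te_Task 6 = (9 + 4·10 + 11)/6 = 60/6 = 10; σ²_Task 6 = ((11−9)/6)² = 0.111

Forward pass:
ES_Task 1 = 0; EF_Task 1 = 5
ES_Task 2 = 5; EF_Task 2 = 5+11 = 16
ES_Task 3 = 5; EF_Task 3 = 5+6 = 11
ES_Task 4 = max(EF_Task 1=5, EF_Task 2=16) = 16; EF_Task 4 = 16+4 = 20
ES_Task 5 = 16; EF_Task 5 = 16+7 = 23
ES_Task 6 = max(EF_Task 3=11, EF_Task 4=20, EF_Task 5=23) = 23; EF_Task 6 = 23+10 = 33
Expected project duration μ = 33 days. Critical path: Task 1 → Task 2 → Task 5 → Task 6.

Variance along critical path = 1.778 + 0.111 + 7.111 + 0.111 = 9.111; σ = √9.111 = 3.018 days.
Z = (31 − 33) / 3.018 = -0.663
P(T ≤ 31) = Φ(-0.663) ≈ 0.254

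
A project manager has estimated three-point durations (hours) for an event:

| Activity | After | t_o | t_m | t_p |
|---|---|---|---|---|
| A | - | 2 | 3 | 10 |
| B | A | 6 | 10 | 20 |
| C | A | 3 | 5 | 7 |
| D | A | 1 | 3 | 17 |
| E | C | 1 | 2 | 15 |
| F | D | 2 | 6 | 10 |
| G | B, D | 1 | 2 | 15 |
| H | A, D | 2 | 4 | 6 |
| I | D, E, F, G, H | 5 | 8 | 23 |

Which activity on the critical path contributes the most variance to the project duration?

I

te_A = (2 + 4·3 + 10)/6 = 24/6 = 4; σ²_A = ((10−2)/6)² = 1.778
te_B = (6 + 4·10 + 20)/6 = 66/6 = 11; σ²_B = ((20−6)/6)² = 5.444
te_C = (3 + 4·5 + 7)/6 = 30/6 = 5; σ²_C = ((7−3)/6)² = 0.444
te_D = (1 + 4·3 + 17)/6 = 30/6 = 5; σ²_D = ((17−1)/6)² = 7.111
te_E = (1 + 4·2 + 15)/6 = 24/6 = 4; σ²_E = ((15−1)/6)² = 5.444
te_F = (2 + 4·6 + 10)/6 = 36/6 = 6; σ²_F = ((10−2)/6)² = 1.778
te_G = (1 + 4·2 + 15)/6 = 24/6 = 4; σ²_G = ((15−1)/6)² = 5.444
te_H = (2 + 4·4 + 6)/6 = 24/6 = 4; σ²_H = ((6−2)/6)² = 0.444
te_I = (5 + 4·8 + 23)/6 = 60/6 = 10; σ²_I = ((23−5)/6)² = 9.000

Forward pass:
ES_A = 0; EF_A = 4
ES_B = 4; EF_B = 4+11 = 15
ES_C = 4; EF_C = 4+5 = 9
ES_D = 4; EF_D = 4+5 = 9
ES_E = 9; EF_E = 9+4 = 13
ES_F = 9; EF_F = 9+6 = 15
ES_G = max(EF_B=15, EF_D=9) = 15; EF_G = 15+4 = 19
ES_H = max(EF_A=4, EF_D=9) = 9; EF_H = 9+4 = 13
ES_I = max(EF_D=9, EF_E=13, EF_F=15, EF_G=19, EF_H=13) = 19; EF_I = 19+10 = 29
Expected project duration μ = 29 hours. Critical path: A → B → G → I.

Variances on critical path: σ²_A=1.778, σ²_B=5.444, σ²_G=5.444, σ²_I=9.000.
Largest is σ²_I = 9.000.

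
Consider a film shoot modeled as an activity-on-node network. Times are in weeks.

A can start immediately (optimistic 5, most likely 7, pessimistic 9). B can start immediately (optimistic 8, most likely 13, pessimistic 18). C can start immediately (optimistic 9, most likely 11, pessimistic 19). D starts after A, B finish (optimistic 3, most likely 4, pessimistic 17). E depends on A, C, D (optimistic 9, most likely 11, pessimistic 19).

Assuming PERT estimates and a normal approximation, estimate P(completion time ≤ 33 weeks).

te_A = (5 + 4·7 + 9)/6 = 42/6 = 7; σ²_A = ((9−5)/6)² = 0.444
te_B = (8 + 4·13 + 18)/6 = 78/6 = 13; σ²_B = ((18−8)/6)² = 2.778
te_C = (9 + 4·11 + 19)/6 = 72/6 = 12; σ²_C = ((19−9)/6)² = 2.778
te_D = (3 + 4·4 + 17)/6 = 36/6 = 6; σ²_D = ((17−3)/6)² = 5.444
te_E = (9 + 4·11 + 19)/6 = 72/6 = 12; σ²_E = ((19−9)/6)² = 2.778

Forward pass:
ES_A = 0; EF_A = 7
ES_B = 0; EF_B = 13
ES_C = 0; EF_C = 12
ES_D = max(EF_A=7, EF_B=13) = 13; EF_D = 13+6 = 19
ES_E = max(EF_A=7, EF_C=12, EF_D=19) = 19; EF_E = 19+12 = 31
Expected project duration μ = 31 weeks. Critical path: B → D → E.

Variance along critical path = 2.778 + 5.444 + 2.778 = 11.000; σ = √11.000 = 3.317 weeks.
Z = (33 − 31) / 3.317 = 0.603
P(T ≤ 33) = Φ(0.603) ≈ 0.727

0.727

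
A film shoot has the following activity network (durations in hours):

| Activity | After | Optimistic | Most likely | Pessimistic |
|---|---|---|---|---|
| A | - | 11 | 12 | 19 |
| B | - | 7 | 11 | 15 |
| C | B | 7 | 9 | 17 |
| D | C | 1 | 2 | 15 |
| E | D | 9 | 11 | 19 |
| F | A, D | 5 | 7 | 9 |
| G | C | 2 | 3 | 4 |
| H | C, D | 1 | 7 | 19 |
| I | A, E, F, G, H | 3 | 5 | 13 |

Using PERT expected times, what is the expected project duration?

te_A = (11 + 4·12 + 19)/6 = 78/6 = 13
te_B = (7 + 4·11 + 15)/6 = 66/6 = 11
te_C = (7 + 4·9 + 17)/6 = 60/6 = 10
te_D = (1 + 4·2 + 15)/6 = 24/6 = 4
te_E = (9 + 4·11 + 19)/6 = 72/6 = 12
te_F = (5 + 4·7 + 9)/6 = 42/6 = 7
te_G = (2 + 4·3 + 4)/6 = 18/6 = 3
te_H = (1 + 4·7 + 19)/6 = 48/6 = 8
te_I = (3 + 4·5 + 13)/6 = 36/6 = 6

Forward pass:
ES_A = 0; EF_A = 13
ES_B = 0; EF_B = 11
ES_C = 11; EF_C = 11+10 = 21
ES_D = 21; EF_D = 21+4 = 25
ES_E = 25; EF_E = 25+12 = 37
ES_F = max(EF_A=13, EF_D=25) = 25; EF_F = 25+7 = 32
ES_G = 21; EF_G = 21+3 = 24
ES_H = max(EF_C=21, EF_D=25) = 25; EF_H = 25+8 = 33
ES_I = max(EF_A=13, EF_E=37, EF_F=32, EF_G=24, EF_H=33) = 37; EF_I = 37+6 = 43
Expected project duration μ = 43 hours. Critical path: B → C → D → E → I.

43 hours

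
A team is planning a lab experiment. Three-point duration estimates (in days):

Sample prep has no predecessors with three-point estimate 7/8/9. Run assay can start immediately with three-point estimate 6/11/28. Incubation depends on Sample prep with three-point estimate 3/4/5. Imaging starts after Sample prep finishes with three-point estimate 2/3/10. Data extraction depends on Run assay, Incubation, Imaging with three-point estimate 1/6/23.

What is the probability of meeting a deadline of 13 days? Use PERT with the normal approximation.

0.061

te_Sample prep = (7 + 4·8 + 9)/6 = 48/6 = 8; σ²_Sample prep = ((9−7)/6)² = 0.111
te_Run assay = (6 + 4·11 + 28)/6 = 78/6 = 13; σ²_Run assay = ((28−6)/6)² = 13.444
te_Incubation = (3 + 4·4 + 5)/6 = 24/6 = 4; σ²_Incubation = ((5−3)/6)² = 0.111
te_Imaging = (2 + 4·3 + 10)/6 = 24/6 = 4; σ²_Imaging = ((10−2)/6)² = 1.778
te_Data extraction = (1 + 4·6 + 23)/6 = 48/6 = 8; σ²_Data extraction = ((23−1)/6)² = 13.444

Forward pass:
ES_Sample prep = 0; EF_Sample prep = 8
ES_Run assay = 0; EF_Run assay = 13
ES_Incubation = 8; EF_Incubation = 8+4 = 12
ES_Imaging = 8; EF_Imaging = 8+4 = 12
ES_Data extraction = max(EF_Run assay=13, EF_Incubation=12, EF_Imaging=12) = 13; EF_Data extraction = 13+8 = 21
Expected project duration μ = 21 days. Critical path: Run assay → Data extraction.

Variance along critical path = 13.444 + 13.444 = 26.889; σ = √26.889 = 5.185 days.
Z = (13 − 21) / 5.185 = -1.543
P(T ≤ 13) = Φ(-1.543) ≈ 0.061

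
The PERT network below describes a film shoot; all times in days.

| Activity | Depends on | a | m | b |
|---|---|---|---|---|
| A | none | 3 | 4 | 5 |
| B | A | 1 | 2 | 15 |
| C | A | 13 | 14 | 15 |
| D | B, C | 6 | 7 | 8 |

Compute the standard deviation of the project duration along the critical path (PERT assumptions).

te_A = (3 + 4·4 + 5)/6 = 24/6 = 4; σ²_A = ((5−3)/6)² = 0.111
te_B = (1 + 4·2 + 15)/6 = 24/6 = 4; σ²_B = ((15−1)/6)² = 5.444
te_C = (13 + 4·14 + 15)/6 = 84/6 = 14; σ²_C = ((15−13)/6)² = 0.111
te_D = (6 + 4·7 + 8)/6 = 42/6 = 7; σ²_D = ((8−6)/6)² = 0.111

Forward pass:
ES_A = 0; EF_A = 4
ES_B = 4; EF_B = 4+4 = 8
ES_C = 4; EF_C = 4+14 = 18
ES_D = max(EF_B=8, EF_C=18) = 18; EF_D = 18+7 = 25
Expected project duration μ = 25 days. Critical path: A → C → D.

Variance along critical path = 0.111 + 0.111 + 0.111 = 0.333
σ = √0.333 = 0.577 days

0.58 days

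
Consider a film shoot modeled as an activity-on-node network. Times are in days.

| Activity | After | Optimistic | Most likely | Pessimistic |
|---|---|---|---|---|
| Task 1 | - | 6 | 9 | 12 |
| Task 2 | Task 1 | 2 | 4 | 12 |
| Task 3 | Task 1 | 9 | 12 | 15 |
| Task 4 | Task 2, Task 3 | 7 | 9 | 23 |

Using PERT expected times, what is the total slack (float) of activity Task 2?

te_Task 1 = (6 + 4·9 + 12)/6 = 54/6 = 9
te_Task 2 = (2 + 4·4 + 12)/6 = 30/6 = 5
te_Task 3 = (9 + 4·12 + 15)/6 = 72/6 = 12
te_Task 4 = (7 + 4·9 + 23)/6 = 66/6 = 11

Forward pass:
ES_Task 1 = 0; EF_Task 1 = 9
ES_Task 2 = 9; EF_Task 2 = 9+5 = 14
ES_Task 3 = 9; EF_Task 3 = 9+12 = 21
ES_Task 4 = max(EF_Task 2=14, EF_Task 3=21) = 21; EF_Task 4 = 21+11 = 32
Expected project duration μ = 32 days. Critical path: Task 1 → Task 3 → Task 4.

Backward pass:
LF_Task 4 = 32; LS_Task 4 = 32−11 = 21
LF_Task 3 = LS_Task 4 = 21; LS_Task 3 = 21−12 = 9
LF_Task 2 = LS_Task 4 = 21; LS_Task 2 = 21−5 = 16
LF_Task 1 = min(LS_Task 2=16, LS_Task 3=9) = 9; LS_Task 1 = 9−9 = 0
Slack_Task 2 = LS_Task 2 − ES_Task 2 = 16 − 9 = 7

7 days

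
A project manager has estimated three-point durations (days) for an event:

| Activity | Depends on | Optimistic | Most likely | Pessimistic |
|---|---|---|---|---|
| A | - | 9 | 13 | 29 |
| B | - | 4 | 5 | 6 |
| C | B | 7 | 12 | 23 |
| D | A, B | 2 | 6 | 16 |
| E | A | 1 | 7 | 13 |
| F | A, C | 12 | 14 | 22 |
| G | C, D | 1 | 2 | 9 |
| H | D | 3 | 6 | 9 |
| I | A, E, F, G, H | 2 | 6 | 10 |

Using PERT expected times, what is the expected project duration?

te_A = (9 + 4·13 + 29)/6 = 90/6 = 15
te_B = (4 + 4·5 + 6)/6 = 30/6 = 5
te_C = (7 + 4·12 + 23)/6 = 78/6 = 13
te_D = (2 + 4·6 + 16)/6 = 42/6 = 7
te_E = (1 + 4·7 + 13)/6 = 42/6 = 7
te_F = (12 + 4·14 + 22)/6 = 90/6 = 15
te_G = (1 + 4·2 + 9)/6 = 18/6 = 3
te_H = (3 + 4·6 + 9)/6 = 36/6 = 6
te_I = (2 + 4·6 + 10)/6 = 36/6 = 6

Forward pass:
ES_A = 0; EF_A = 15
ES_B = 0; EF_B = 5
ES_C = 5; EF_C = 5+13 = 18
ES_D = max(EF_A=15, EF_B=5) = 15; EF_D = 15+7 = 22
ES_E = 15; EF_E = 15+7 = 22
ES_F = max(EF_A=15, EF_C=18) = 18; EF_F = 18+15 = 33
ES_G = max(EF_C=18, EF_D=22) = 22; EF_G = 22+3 = 25
ES_H = 22; EF_H = 22+6 = 28
ES_I = max(EF_A=15, EF_E=22, EF_F=33, EF_G=25, EF_H=28) = 33; EF_I = 33+6 = 39
Expected project duration μ = 39 days. Critical path: B → C → F → I.

39 days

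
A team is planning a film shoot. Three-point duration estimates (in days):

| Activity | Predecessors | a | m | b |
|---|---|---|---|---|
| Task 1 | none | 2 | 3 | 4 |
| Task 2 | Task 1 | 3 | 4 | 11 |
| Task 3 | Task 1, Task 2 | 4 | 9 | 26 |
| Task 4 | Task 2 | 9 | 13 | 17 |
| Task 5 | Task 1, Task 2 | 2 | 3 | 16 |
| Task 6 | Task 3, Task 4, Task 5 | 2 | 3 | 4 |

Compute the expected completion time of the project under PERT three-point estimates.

24 days

te_Task 1 = (2 + 4·3 + 4)/6 = 18/6 = 3
te_Task 2 = (3 + 4·4 + 11)/6 = 30/6 = 5
te_Task 3 = (4 + 4·9 + 26)/6 = 66/6 = 11
te_Task 4 = (9 + 4·13 + 17)/6 = 78/6 = 13
te_Task 5 = (2 + 4·3 + 16)/6 = 30/6 = 5
te_Task 6 = (2 + 4·3 + 4)/6 = 18/6 = 3

Forward pass:
ES_Task 1 = 0; EF_Task 1 = 3
ES_Task 2 = 3; EF_Task 2 = 3+5 = 8
ES_Task 3 = max(EF_Task 1=3, EF_Task 2=8) = 8; EF_Task 3 = 8+11 = 19
ES_Task 4 = 8; EF_Task 4 = 8+13 = 21
ES_Task 5 = max(EF_Task 1=3, EF_Task 2=8) = 8; EF_Task 5 = 8+5 = 13
ES_Task 6 = max(EF_Task 3=19, EF_Task 4=21, EF_Task 5=13) = 21; EF_Task 6 = 21+3 = 24
Expected project duration μ = 24 days. Critical path: Task 1 → Task 2 → Task 4 → Task 6.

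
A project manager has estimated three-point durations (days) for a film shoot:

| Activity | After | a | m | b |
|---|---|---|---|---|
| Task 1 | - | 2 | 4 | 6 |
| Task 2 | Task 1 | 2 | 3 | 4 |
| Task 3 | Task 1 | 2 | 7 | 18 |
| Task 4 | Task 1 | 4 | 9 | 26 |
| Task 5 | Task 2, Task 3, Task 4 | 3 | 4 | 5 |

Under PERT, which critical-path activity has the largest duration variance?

te_Task 1 = (2 + 4·4 + 6)/6 = 24/6 = 4; σ²_Task 1 = ((6−2)/6)² = 0.444
te_Task 2 = (2 + 4·3 + 4)/6 = 18/6 = 3; σ²_Task 2 = ((4−2)/6)² = 0.111
te_Task 3 = (2 + 4·7 + 18)/6 = 48/6 = 8; σ²_Task 3 = ((18−2)/6)² = 7.111
te_Task 4 = (4 + 4·9 + 26)/6 = 66/6 = 11; σ²_Task 4 = ((26−4)/6)² = 13.444
te_Task 5 = (3 + 4·4 + 5)/6 = 24/6 = 4; σ²_Task 5 = ((5−3)/6)² = 0.111

Forward pass:
ES_Task 1 = 0; EF_Task 1 = 4
ES_Task 2 = 4; EF_Task 2 = 4+3 = 7
ES_Task 3 = 4; EF_Task 3 = 4+8 = 12
ES_Task 4 = 4; EF_Task 4 = 4+11 = 15
ES_Task 5 = max(EF_Task 2=7, EF_Task 3=12, EF_Task 4=15) = 15; EF_Task 5 = 15+4 = 19
Expected project duration μ = 19 days. Critical path: Task 1 → Task 4 → Task 5.

Variances on critical path: σ²_Task 1=0.444, σ²_Task 4=13.444, σ²_Task 5=0.111.
Largest is σ²_Task 4 = 13.444.

Task 4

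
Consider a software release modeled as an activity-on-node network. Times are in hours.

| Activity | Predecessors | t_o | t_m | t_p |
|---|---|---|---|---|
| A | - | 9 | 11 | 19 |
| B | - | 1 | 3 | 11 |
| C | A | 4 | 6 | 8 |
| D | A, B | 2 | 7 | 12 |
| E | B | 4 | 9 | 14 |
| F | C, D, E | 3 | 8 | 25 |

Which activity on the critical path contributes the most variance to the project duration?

te_A = (9 + 4·11 + 19)/6 = 72/6 = 12; σ²_A = ((19−9)/6)² = 2.778
te_B = (1 + 4·3 + 11)/6 = 24/6 = 4; σ²_B = ((11−1)/6)² = 2.778
te_C = (4 + 4·6 + 8)/6 = 36/6 = 6; σ²_C = ((8−4)/6)² = 0.444
te_D = (2 + 4·7 + 12)/6 = 42/6 = 7; σ²_D = ((12−2)/6)² = 2.778
te_E = (4 + 4·9 + 14)/6 = 54/6 = 9; σ²_E = ((14−4)/6)² = 2.778
te_F = (3 + 4·8 + 25)/6 = 60/6 = 10; σ²_F = ((25−3)/6)² = 13.444

Forward pass:
ES_A = 0; EF_A = 12
ES_B = 0; EF_B = 4
ES_C = 12; EF_C = 12+6 = 18
ES_D = max(EF_A=12, EF_B=4) = 12; EF_D = 12+7 = 19
ES_E = 4; EF_E = 4+9 = 13
ES_F = max(EF_C=18, EF_D=19, EF_E=13) = 19; EF_F = 19+10 = 29
Expected project duration μ = 29 hours. Critical path: A → D → F.

Variances on critical path: σ²_A=2.778, σ²_D=2.778, σ²_F=13.444.
Largest is σ²_F = 13.444.

F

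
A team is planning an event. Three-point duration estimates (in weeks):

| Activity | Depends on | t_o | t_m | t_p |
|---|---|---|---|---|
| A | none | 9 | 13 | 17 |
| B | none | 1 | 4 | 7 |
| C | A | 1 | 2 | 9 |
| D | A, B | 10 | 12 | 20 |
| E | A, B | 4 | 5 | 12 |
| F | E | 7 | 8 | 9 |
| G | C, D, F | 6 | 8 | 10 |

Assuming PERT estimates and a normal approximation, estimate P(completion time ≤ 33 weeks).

0.162

te_A = (9 + 4·13 + 17)/6 = 78/6 = 13; σ²_A = ((17−9)/6)² = 1.778
te_B = (1 + 4·4 + 7)/6 = 24/6 = 4; σ²_B = ((7−1)/6)² = 1.000
te_C = (1 + 4·2 + 9)/6 = 18/6 = 3; σ²_C = ((9−1)/6)² = 1.778
te_D = (10 + 4·12 + 20)/6 = 78/6 = 13; σ²_D = ((20−10)/6)² = 2.778
te_E = (4 + 4·5 + 12)/6 = 36/6 = 6; σ²_E = ((12−4)/6)² = 1.778
te_F = (7 + 4·8 + 9)/6 = 48/6 = 8; σ²_F = ((9−7)/6)² = 0.111
te_G = (6 + 4·8 + 10)/6 = 48/6 = 8; σ²_G = ((10−6)/6)² = 0.444

Forward pass:
ES_A = 0; EF_A = 13
ES_B = 0; EF_B = 4
ES_C = 13; EF_C = 13+3 = 16
ES_D = max(EF_A=13, EF_B=4) = 13; EF_D = 13+13 = 26
ES_E = max(EF_A=13, EF_B=4) = 13; EF_E = 13+6 = 19
ES_F = 19; EF_F = 19+8 = 27
ES_G = max(EF_C=16, EF_D=26, EF_F=27) = 27; EF_G = 27+8 = 35
Expected project duration μ = 35 weeks. Critical path: A → E → F → G.

Variance along critical path = 1.778 + 1.778 + 0.111 + 0.444 = 4.111; σ = √4.111 = 2.028 weeks.
Z = (33 − 35) / 2.028 = -0.986
P(T ≤ 33) = Φ(-0.986) ≈ 0.162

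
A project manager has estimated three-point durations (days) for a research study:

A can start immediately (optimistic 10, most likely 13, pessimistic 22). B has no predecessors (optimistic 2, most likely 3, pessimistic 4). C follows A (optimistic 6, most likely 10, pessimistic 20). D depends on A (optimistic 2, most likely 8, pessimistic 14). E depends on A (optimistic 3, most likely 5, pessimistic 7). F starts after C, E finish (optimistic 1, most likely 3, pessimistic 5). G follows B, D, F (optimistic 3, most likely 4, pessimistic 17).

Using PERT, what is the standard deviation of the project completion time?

3.92 days

te_A = (10 + 4·13 + 22)/6 = 84/6 = 14; σ²_A = ((22−10)/6)² = 4.000
te_B = (2 + 4·3 + 4)/6 = 18/6 = 3; σ²_B = ((4−2)/6)² = 0.111
te_C = (6 + 4·10 + 20)/6 = 66/6 = 11; σ²_C = ((20−6)/6)² = 5.444
te_D = (2 + 4·8 + 14)/6 = 48/6 = 8; σ²_D = ((14−2)/6)² = 4.000
te_E = (3 + 4·5 + 7)/6 = 30/6 = 5; σ²_E = ((7−3)/6)² = 0.444
te_F = (1 + 4·3 + 5)/6 = 18/6 = 3; σ²_F = ((5−1)/6)² = 0.444
te_G = (3 + 4·4 + 17)/6 = 36/6 = 6; σ²_G = ((17−3)/6)² = 5.444

Forward pass:
ES_A = 0; EF_A = 14
ES_B = 0; EF_B = 3
ES_C = 14; EF_C = 14+11 = 25
ES_D = 14; EF_D = 14+8 = 22
ES_E = 14; EF_E = 14+5 = 19
ES_F = max(EF_C=25, EF_E=19) = 25; EF_F = 25+3 = 28
ES_G = max(EF_B=3, EF_D=22, EF_F=28) = 28; EF_G = 28+6 = 34
Expected project duration μ = 34 days. Critical path: A → C → F → G.

Variance along critical path = 4.000 + 5.444 + 0.444 + 5.444 = 15.333
σ = √15.333 = 3.916 days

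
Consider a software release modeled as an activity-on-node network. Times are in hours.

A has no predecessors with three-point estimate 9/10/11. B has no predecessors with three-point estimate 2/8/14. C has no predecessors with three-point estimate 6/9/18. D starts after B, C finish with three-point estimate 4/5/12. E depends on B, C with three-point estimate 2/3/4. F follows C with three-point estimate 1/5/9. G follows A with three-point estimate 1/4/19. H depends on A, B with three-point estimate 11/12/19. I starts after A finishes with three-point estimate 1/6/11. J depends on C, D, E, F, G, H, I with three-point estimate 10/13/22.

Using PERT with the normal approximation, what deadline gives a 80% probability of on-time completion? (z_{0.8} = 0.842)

39.0 hours

te_A = (9 + 4·10 + 11)/6 = 60/6 = 10; σ²_A = ((11−9)/6)² = 0.111
te_B = (2 + 4·8 + 14)/6 = 48/6 = 8; σ²_B = ((14−2)/6)² = 4.000
te_C = (6 + 4·9 + 18)/6 = 60/6 = 10; σ²_C = ((18−6)/6)² = 4.000
te_D = (4 + 4·5 + 12)/6 = 36/6 = 6; σ²_D = ((12−4)/6)² = 1.778
te_E = (2 + 4·3 + 4)/6 = 18/6 = 3; σ²_E = ((4−2)/6)² = 0.111
te_F = (1 + 4·5 + 9)/6 = 30/6 = 5; σ²_F = ((9−1)/6)² = 1.778
te_G = (1 + 4·4 + 19)/6 = 36/6 = 6; σ²_G = ((19−1)/6)² = 9.000
te_H = (11 + 4·12 + 19)/6 = 78/6 = 13; σ²_H = ((19−11)/6)² = 1.778
te_I = (1 + 4·6 + 11)/6 = 36/6 = 6; σ²_I = ((11−1)/6)² = 2.778
te_J = (10 + 4·13 + 22)/6 = 84/6 = 14; σ²_J = ((22−10)/6)² = 4.000

Forward pass:
ES_A = 0; EF_A = 10
ES_B = 0; EF_B = 8
ES_C = 0; EF_C = 10
ES_D = max(EF_B=8, EF_C=10) = 10; EF_D = 10+6 = 16
ES_E = max(EF_B=8, EF_C=10) = 10; EF_E = 10+3 = 13
ES_F = 10; EF_F = 10+5 = 15
ES_G = 10; EF_G = 10+6 = 16
ES_H = max(EF_A=10, EF_B=8) = 10; EF_H = 10+13 = 23
ES_I = 10; EF_I = 10+6 = 16
ES_J = max(EF_C=10, EF_D=16, EF_E=13, EF_F=15, EF_G=16, EF_H=23, EF_I=16) = 23; EF_J = 23+14 = 37
Expected project duration μ = 37 hours. Critical path: A → H → J.

Variance along critical path = 0.111 + 1.778 + 4.000 = 5.889; σ = 2.427 hours.
D = μ + z·σ = 37 + 0.842·2.427 = 39.0 hours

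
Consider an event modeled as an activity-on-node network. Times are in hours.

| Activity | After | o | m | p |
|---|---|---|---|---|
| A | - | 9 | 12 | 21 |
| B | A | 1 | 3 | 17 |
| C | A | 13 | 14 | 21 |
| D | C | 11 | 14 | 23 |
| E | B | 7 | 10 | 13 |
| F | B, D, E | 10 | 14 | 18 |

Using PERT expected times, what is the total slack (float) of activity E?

15 hours

te_A = (9 + 4·12 + 21)/6 = 78/6 = 13
te_B = (1 + 4·3 + 17)/6 = 30/6 = 5
te_C = (13 + 4·14 + 21)/6 = 90/6 = 15
te_D = (11 + 4·14 + 23)/6 = 90/6 = 15
te_E = (7 + 4·10 + 13)/6 = 60/6 = 10
te_F = (10 + 4·14 + 18)/6 = 84/6 = 14

Forward pass:
ES_A = 0; EF_A = 13
ES_B = 13; EF_B = 13+5 = 18
ES_C = 13; EF_C = 13+15 = 28
ES_D = 28; EF_D = 28+15 = 43
ES_E = 18; EF_E = 18+10 = 28
ES_F = max(EF_B=18, EF_D=43, EF_E=28) = 43; EF_F = 43+14 = 57
Expected project duration μ = 57 hours. Critical path: A → C → D → F.

Backward pass:
LF_F = 57; LS_F = 57−14 = 43
LF_E = LS_F = 43; LS_E = 43−10 = 33
LF_D = LS_F = 43; LS_D = 43−15 = 28
LF_C = LS_D = 28; LS_C = 28−15 = 13
LF_B = min(LS_E=33, LS_F=43) = 33; LS_B = 33−5 = 28
LF_A = min(LS_B=28, LS_C=13) = 13; LS_A = 13−13 = 0
Slack_E = LS_E − ES_E = 33 − 18 = 15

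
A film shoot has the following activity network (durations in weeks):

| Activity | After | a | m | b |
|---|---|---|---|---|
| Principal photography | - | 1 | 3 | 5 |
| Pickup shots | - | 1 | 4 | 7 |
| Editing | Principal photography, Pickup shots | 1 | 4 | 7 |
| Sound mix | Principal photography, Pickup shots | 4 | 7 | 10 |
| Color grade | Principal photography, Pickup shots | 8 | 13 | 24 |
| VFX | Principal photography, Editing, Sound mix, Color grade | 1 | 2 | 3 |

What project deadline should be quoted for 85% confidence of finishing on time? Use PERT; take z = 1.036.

23.0 weeks

te_Principal photography = (1 + 4·3 + 5)/6 = 18/6 = 3; σ²_Principal photography = ((5−1)/6)² = 0.444
te_Pickup shots = (1 + 4·4 + 7)/6 = 24/6 = 4; σ²_Pickup shots = ((7−1)/6)² = 1.000
te_Editing = (1 + 4·4 + 7)/6 = 24/6 = 4; σ²_Editing = ((7−1)/6)² = 1.000
te_Sound mix = (4 + 4·7 + 10)/6 = 42/6 = 7; σ²_Sound mix = ((10−4)/6)² = 1.000
te_Color grade = (8 + 4·13 + 24)/6 = 84/6 = 14; σ²_Color grade = ((24−8)/6)² = 7.111
te_VFX = (1 + 4·2 + 3)/6 = 12/6 = 2; σ²_VFX = ((3−1)/6)² = 0.111

Forward pass:
ES_Principal photography = 0; EF_Principal photography = 3
ES_Pickup shots = 0; EF_Pickup shots = 4
ES_Editing = max(EF_Principal photography=3, EF_Pickup shots=4) = 4; EF_Editing = 4+4 = 8
ES_Sound mix = max(EF_Principal photography=3, EF_Pickup shots=4) = 4; EF_Sound mix = 4+7 = 11
ES_Color grade = max(EF_Principal photography=3, EF_Pickup shots=4) = 4; EF_Color grade = 4+14 = 18
ES_VFX = max(EF_Principal photography=3, EF_Editing=8, EF_Sound mix=11, EF_Color grade=18) = 18; EF_VFX = 18+2 = 20
Expected project duration μ = 20 weeks. Critical path: Pickup shots → Color grade → VFX.

Variance along critical path = 1.000 + 7.111 + 0.111 = 8.222; σ = 2.867 weeks.
D = μ + z·σ = 20 + 1.036·2.867 = 23.0 weeks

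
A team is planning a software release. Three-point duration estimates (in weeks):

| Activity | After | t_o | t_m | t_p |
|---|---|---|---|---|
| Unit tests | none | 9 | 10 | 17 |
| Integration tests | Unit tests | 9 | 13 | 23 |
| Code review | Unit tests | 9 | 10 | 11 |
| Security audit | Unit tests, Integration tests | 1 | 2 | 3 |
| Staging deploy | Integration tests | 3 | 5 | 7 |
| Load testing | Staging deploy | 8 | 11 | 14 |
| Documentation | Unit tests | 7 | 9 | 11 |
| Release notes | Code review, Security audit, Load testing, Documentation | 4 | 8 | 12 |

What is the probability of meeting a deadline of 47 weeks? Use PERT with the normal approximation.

te_Unit tests = (9 + 4·10 + 17)/6 = 66/6 = 11; σ²_Unit tests = ((17−9)/6)² = 1.778
te_Integration tests = (9 + 4·13 + 23)/6 = 84/6 = 14; σ²_Integration tests = ((23−9)/6)² = 5.444
te_Code review = (9 + 4·10 + 11)/6 = 60/6 = 10; σ²_Code review = ((11−9)/6)² = 0.111
te_Security audit = (1 + 4·2 + 3)/6 = 12/6 = 2; σ²_Security audit = ((3−1)/6)² = 0.111
te_Staging deploy = (3 + 4·5 + 7)/6 = 30/6 = 5; σ²_Staging deploy = ((7−3)/6)² = 0.444
te_Load testing = (8 + 4·11 + 14)/6 = 66/6 = 11; σ²_Load testing = ((14−8)/6)² = 1.000
te_Documentation = (7 + 4·9 + 11)/6 = 54/6 = 9; σ²_Documentation = ((11−7)/6)² = 0.444
te_Release notes = (4 + 4·8 + 12)/6 = 48/6 = 8; σ²_Release notes = ((12−4)/6)² = 1.778

Forward pass:
ES_Unit tests = 0; EF_Unit tests = 11
ES_Integration tests = 11; EF_Integration tests = 11+14 = 25
ES_Code review = 11; EF_Code review = 11+10 = 21
ES_Security audit = max(EF_Unit tests=11, EF_Integration tests=25) = 25; EF_Security audit = 25+2 = 27
ES_Staging deploy = 25; EF_Staging deploy = 25+5 = 30
ES_Load testing = 30; EF_Load testing = 30+11 = 41
ES_Documentation = 11; EF_Documentation = 11+9 = 20
ES_Release notes = max(EF_Code review=21, EF_Security audit=27, EF_Load testing=41, EF_Documentation=20) = 41; EF_Release notes = 41+8 = 49
Expected project duration μ = 49 weeks. Critical path: Unit tests → Integration tests → Staging deploy → Load testing → Release notes.

Variance along critical path = 1.778 + 5.444 + 0.444 + 1.000 + 1.778 = 10.444; σ = √10.444 = 3.232 weeks.
Z = (47 − 49) / 3.232 = -0.619
P(T ≤ 47) = Φ(-0.619) ≈ 0.268

0.268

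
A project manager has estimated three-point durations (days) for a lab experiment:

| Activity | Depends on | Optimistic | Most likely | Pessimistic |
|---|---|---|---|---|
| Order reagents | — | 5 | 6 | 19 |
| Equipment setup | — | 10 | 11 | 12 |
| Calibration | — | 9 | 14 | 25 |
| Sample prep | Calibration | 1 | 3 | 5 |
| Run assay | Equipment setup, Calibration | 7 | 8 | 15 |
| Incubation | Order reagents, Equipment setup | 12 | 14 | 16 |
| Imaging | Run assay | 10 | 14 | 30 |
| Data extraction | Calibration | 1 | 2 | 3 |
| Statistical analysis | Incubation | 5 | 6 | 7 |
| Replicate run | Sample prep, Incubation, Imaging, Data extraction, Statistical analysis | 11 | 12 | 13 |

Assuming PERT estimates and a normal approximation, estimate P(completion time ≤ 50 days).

te_Order reagents = (5 + 4·6 + 19)/6 = 48/6 = 8; σ²_Order reagents = ((19−5)/6)² = 5.444
te_Equipment setup = (10 + 4·11 + 12)/6 = 66/6 = 11; σ²_Equipment setup = ((12−10)/6)² = 0.111
te_Calibration = (9 + 4·14 + 25)/6 = 90/6 = 15; σ²_Calibration = ((25−9)/6)² = 7.111
te_Sample prep = (1 + 4·3 + 5)/6 = 18/6 = 3; σ²_Sample prep = ((5−1)/6)² = 0.444
te_Run assay = (7 + 4·8 + 15)/6 = 54/6 = 9; σ²_Run assay = ((15−7)/6)² = 1.778
te_Incubation = (12 + 4·14 + 16)/6 = 84/6 = 14; σ²_Incubation = ((16−12)/6)² = 0.444
te_Imaging = (10 + 4·14 + 30)/6 = 96/6 = 16; σ²_Imaging = ((30−10)/6)² = 11.111
te_Data extraction = (1 + 4·2 + 3)/6 = 12/6 = 2; σ²_Data extraction = ((3−1)/6)² = 0.111
te_Statistical analysis = (5 + 4·6 + 7)/6 = 36/6 = 6; σ²_Statistical analysis = ((7−5)/6)² = 0.111
te_Replicate run = (11 + 4·12 + 13)/6 = 72/6 = 12; σ²_Replicate run = ((13−11)/6)² = 0.111

Forward pass:
ES_Order reagents = 0; EF_Order reagents = 8
ES_Equipment setup = 0; EF_Equipment setup = 11
ES_Calibration = 0; EF_Calibration = 15
ES_Sample prep = 15; EF_Sample prep = 15+3 = 18
ES_Run assay = max(EF_Equipment setup=11, EF_Calibration=15) = 15; EF_Run assay = 15+9 = 24
ES_Incubation = max(EF_Order reagents=8, EF_Equipment setup=11) = 11; EF_Incubation = 11+14 = 25
ES_Imaging = 24; EF_Imaging = 24+16 = 40
ES_Data extraction = 15; EF_Data extraction = 15+2 = 17
ES_Statistical analysis = 25; EF_Statistical analysis = 25+6 = 31
ES_Replicate run = max(EF_Sample prep=18, EF_Incubation=25, EF_Imaging=40, EF_Data extraction=17, EF_Statistical analysis=31) = 40; EF_Replicate run = 40+12 = 52
Expected project duration μ = 52 days. Critical path: Calibration → Run assay → Imaging → Replicate run.

Variance along critical path = 7.111 + 1.778 + 11.111 + 0.111 = 20.111; σ = √20.111 = 4.485 days.
Z = (50 − 52) / 4.485 = -0.446
P(T ≤ 50) = Φ(-0.446) ≈ 0.328

0.328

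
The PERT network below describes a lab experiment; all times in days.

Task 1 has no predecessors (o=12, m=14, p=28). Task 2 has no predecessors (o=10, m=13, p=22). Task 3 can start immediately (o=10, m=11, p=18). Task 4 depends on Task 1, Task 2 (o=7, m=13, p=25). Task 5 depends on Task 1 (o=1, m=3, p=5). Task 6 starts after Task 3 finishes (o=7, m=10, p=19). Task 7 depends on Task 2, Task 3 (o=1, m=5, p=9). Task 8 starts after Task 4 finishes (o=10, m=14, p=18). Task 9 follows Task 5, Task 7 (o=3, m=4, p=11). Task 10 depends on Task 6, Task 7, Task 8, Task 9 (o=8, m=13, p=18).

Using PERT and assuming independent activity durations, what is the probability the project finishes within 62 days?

0.864

te_Task 1 = (12 + 4·14 + 28)/6 = 96/6 = 16; σ²_Task 1 = ((28−12)/6)² = 7.111
te_Task 2 = (10 + 4·13 + 22)/6 = 84/6 = 14; σ²_Task 2 = ((22−10)/6)² = 4.000
te_Task 3 = (10 + 4·11 + 18)/6 = 72/6 = 12; σ²_Task 3 = ((18−10)/6)² = 1.778
te_Task 4 = (7 + 4·13 + 25)/6 = 84/6 = 14; σ²_Task 4 = ((25−7)/6)² = 9.000
te_Task 5 = (1 + 4·3 + 5)/6 = 18/6 = 3; σ²_Task 5 = ((5−1)/6)² = 0.444
te_Task 6 = (7 + 4·10 + 19)/6 = 66/6 = 11; σ²_Task 6 = ((19−7)/6)² = 4.000
te_Task 7 = (1 + 4·5 + 9)/6 = 30/6 = 5; σ²_Task 7 = ((9−1)/6)² = 1.778
te_Task 8 = (10 + 4·14 + 18)/6 = 84/6 = 14; σ²_Task 8 = ((18−10)/6)² = 1.778
te_Task 9 = (3 + 4·4 + 11)/6 = 30/6 = 5; σ²_Task 9 = ((11−3)/6)² = 1.778
te_Task 10 = (8 + 4·13 + 18)/6 = 78/6 = 13; σ²_Task 10 = ((18−8)/6)² = 2.778

Forward pass:
ES_Task 1 = 0; EF_Task 1 = 16
ES_Task 2 = 0; EF_Task 2 = 14
ES_Task 3 = 0; EF_Task 3 = 12
ES_Task 4 = max(EF_Task 1=16, EF_Task 2=14) = 16; EF_Task 4 = 16+14 = 30
ES_Task 5 = 16; EF_Task 5 = 16+3 = 19
ES_Task 6 = 12; EF_Task 6 = 12+11 = 23
ES_Task 7 = max(EF_Task 2=14, EF_Task 3=12) = 14; EF_Task 7 = 14+5 = 19
ES_Task 8 = 30; EF_Task 8 = 30+14 = 44
ES_Task 9 = max(EF_Task 5=19, EF_Task 7=19) = 19; EF_Task 9 = 19+5 = 24
ES_Task 10 = max(EF_Task 6=23, EF_Task 7=19, EF_Task 8=44, EF_Task 9=24) = 44; EF_Task 10 = 44+13 = 57
Expected project duration μ = 57 days. Critical path: Task 1 → Task 4 → Task 8 → Task 10.

Variance along critical path = 7.111 + 9.000 + 1.778 + 2.778 = 20.667; σ = √20.667 = 4.546 days.
Z = (62 − 57) / 4.546 = 1.100
P(T ≤ 62) = Φ(1.100) ≈ 0.864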